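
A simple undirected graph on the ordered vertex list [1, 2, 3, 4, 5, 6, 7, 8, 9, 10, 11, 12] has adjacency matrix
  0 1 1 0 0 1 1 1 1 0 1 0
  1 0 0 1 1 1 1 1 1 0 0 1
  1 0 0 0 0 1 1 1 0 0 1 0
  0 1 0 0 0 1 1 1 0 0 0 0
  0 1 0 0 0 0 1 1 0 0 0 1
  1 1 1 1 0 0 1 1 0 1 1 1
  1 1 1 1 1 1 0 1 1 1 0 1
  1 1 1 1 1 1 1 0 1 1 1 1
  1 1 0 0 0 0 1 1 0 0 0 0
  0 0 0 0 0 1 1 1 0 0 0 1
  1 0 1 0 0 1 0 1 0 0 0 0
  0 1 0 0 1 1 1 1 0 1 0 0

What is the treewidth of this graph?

A width-4 tree decomposition is:
Bags: B1 = {1, 2, 7, 8, 9}  B2 = {1, 2, 6, 7, 8}  B3 = {2, 6, 7, 8, 12}  B4 = {1, 3, 6, 7, 8}  B5 = {2, 5, 7, 8, 12}  B6 = {1, 3, 6, 8, 11}  B7 = {6, 7, 8, 10, 12}  B8 = {2, 4, 6, 7, 8}
Tree: B1–B2, B2–B3, B2–B4, B3–B5, B4–B6, B3–B7, B2–B8
Every bag has size at most 5, so the width is 5 − 1 = 4 and tw(G) ≤ 4. On the other hand G contains the 5-clique {1, 3, 6, 8, 11}. A clique must lie in a single bag of any decomposition, so no decomposition can have width below 4. Combining the bounds, tw(G) = 4.

4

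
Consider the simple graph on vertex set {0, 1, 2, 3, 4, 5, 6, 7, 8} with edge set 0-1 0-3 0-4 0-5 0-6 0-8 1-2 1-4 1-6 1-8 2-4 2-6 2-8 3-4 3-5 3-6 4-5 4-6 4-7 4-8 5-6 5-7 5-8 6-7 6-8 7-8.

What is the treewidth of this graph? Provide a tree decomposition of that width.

Every bag has size at most 5, so the width is 5 − 1 = 4 and tw(G) ≤ 4. On the other hand G contains the 5-clique {0, 1, 4, 6, 8}. A clique must lie in a single bag of any decomposition, so no decomposition can have width below 4. Hence tw(G) = 4 exactly.

Treewidth 4.
One optimal decomposition is:
Bags: B1 = {0, 1, 4, 6, 8}  B2 = {0, 4, 5, 6, 8}  B3 = {4, 5, 6, 7, 8}  B4 = {1, 2, 4, 6, 8}  B5 = {0, 3, 4, 5, 6}
Tree: B1–B2, B2–B3, B1–B4, B2–B5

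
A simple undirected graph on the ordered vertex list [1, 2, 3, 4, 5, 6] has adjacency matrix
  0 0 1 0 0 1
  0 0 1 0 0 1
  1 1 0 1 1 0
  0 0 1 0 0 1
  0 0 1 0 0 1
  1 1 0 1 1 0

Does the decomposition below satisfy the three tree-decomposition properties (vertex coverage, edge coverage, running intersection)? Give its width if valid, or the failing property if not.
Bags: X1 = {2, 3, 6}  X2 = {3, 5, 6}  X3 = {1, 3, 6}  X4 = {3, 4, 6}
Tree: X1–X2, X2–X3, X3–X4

Yes; width 2.

Every vertex of G appears in some bag (union = {1, 2, 3, 4, 5, 6}); every edge is covered by a bag; and for each vertex v the set of bags containing v is connected in the bag tree. The decomposition is therefore valid. The largest bag has 3 vertices, so the width is 2.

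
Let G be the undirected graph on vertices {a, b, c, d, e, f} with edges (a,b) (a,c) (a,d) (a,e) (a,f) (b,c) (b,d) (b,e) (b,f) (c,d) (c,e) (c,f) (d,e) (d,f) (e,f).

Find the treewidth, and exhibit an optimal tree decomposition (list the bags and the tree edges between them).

Treewidth 5.
One such decomposition:
Bags: B1 = {a, b, c, d, e, f}
Tree: (single bag)

A single bag containing all 6 vertices is trivially a valid decomposition of width 5. For the lower bound, the 6 vertices {a, b, c, d, e, f} are pairwise adjacent, and any tree decomposition puts a clique entirely inside one bag — forcing width ≥ 5. Combining the bounds, tw(G) = 5.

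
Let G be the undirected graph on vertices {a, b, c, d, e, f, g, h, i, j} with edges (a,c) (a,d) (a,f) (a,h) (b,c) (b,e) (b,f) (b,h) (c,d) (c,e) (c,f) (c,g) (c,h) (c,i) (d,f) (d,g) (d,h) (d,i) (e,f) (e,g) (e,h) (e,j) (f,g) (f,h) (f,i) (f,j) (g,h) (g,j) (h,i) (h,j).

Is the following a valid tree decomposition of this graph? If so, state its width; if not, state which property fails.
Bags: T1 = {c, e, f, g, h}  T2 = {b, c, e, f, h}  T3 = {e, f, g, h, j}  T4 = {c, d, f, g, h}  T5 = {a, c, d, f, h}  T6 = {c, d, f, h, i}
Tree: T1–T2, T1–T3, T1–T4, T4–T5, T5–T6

Checking the three conditions: (i) the bags cover all of {a, b, c, d, e, f, g, h, i, j}; (ii) for each edge, some bag contains both endpoints; (iii) the bags containing any fixed vertex form a subtree. All hold, so the decomposition is valid with width 5 − 1 = 4.

Yes; width 4.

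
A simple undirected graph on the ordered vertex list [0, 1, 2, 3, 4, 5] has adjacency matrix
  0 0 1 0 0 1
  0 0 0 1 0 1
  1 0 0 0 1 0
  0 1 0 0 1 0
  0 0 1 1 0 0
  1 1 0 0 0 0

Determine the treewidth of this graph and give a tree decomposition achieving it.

The largest bag has 3 vertices, giving width 2; this decomposition certifies tw(G) ≤ 2. For the lower bound, G contains the cycle 3–4–2–0–5–1–3, so G is not a forest; only forests have treewidth ≤ 1, hence tw(G) ≥ 2. Hence tw(G) = 2 exactly.

Treewidth 2.
Bags: B1 = {2, 3, 4}  B2 = {0, 2, 3}  B3 = {0, 3, 5}  B4 = {1, 3, 5}
Tree: B1–B2, B2–B3, B3–B4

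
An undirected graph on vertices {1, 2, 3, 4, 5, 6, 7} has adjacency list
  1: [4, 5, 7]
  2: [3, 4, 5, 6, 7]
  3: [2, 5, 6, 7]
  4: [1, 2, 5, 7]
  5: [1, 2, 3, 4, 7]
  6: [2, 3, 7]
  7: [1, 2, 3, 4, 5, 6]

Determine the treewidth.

A width-3 tree decomposition is:
Bags: B1 = {2, 4, 5, 7}  B2 = {2, 3, 5, 7}  B3 = {2, 3, 6, 7}  B4 = {1, 4, 5, 7}
Tree: B1–B2, B2–B3, B1–B4
Each bag holds 4 vertices, so the decomposition has width 3, which upper-bounds the treewidth. On the other hand G contains the 4-clique {1, 4, 5, 7}. A clique must lie in a single bag of any decomposition, so no decomposition can have width below 3. Combining the bounds, tw(G) = 3.

3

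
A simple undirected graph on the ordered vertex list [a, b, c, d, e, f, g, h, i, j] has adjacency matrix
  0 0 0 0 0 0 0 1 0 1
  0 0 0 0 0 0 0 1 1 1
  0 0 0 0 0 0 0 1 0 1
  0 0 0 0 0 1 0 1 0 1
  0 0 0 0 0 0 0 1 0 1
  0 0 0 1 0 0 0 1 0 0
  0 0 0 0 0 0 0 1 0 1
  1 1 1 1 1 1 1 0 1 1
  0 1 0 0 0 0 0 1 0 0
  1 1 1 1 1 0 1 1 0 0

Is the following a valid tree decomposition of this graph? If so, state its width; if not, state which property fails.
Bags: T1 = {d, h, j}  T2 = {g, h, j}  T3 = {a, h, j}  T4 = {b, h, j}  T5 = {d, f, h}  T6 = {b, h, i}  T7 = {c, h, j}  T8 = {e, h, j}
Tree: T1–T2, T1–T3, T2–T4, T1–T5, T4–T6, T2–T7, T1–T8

Yes; width 2.

Every vertex of G appears in some bag (union = {a, b, c, d, e, f, g, h, i, j}); every edge is covered by a bag; and for each vertex v the set of bags containing v is connected in the bag tree. The decomposition is therefore valid. The largest bag has 3 vertices, so the width is 2.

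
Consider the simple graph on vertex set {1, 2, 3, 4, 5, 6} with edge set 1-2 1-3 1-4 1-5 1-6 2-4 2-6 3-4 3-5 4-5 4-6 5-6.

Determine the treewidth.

A width-3 tree decomposition is:
Bags: B1 = {1, 2, 4, 6}  B2 = {1, 4, 5, 6}  B3 = {1, 3, 4, 5}
Tree: B1–B2, B2–B3
The largest bag has 4 vertices, giving width 3; this decomposition certifies tw(G) ≤ 3. Conversely, {1, 2, 4, 6} is a clique of size 4, and the vertices of any clique must share a bag in every tree decomposition; so some bag has ≥ 4 vertices and tw(G) ≥ 3. The upper and lower bounds meet at 3, so that is the treewidth.

3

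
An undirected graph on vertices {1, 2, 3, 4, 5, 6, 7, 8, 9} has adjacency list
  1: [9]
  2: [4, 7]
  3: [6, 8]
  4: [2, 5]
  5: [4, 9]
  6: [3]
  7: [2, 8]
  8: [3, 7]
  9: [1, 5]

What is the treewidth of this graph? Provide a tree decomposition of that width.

The largest bag has 2 vertices, giving width 1; this decomposition certifies tw(G) ≤ 1. G has an edge, so its treewidth is at least 1. Therefore the treewidth is 1.

Treewidth 1.
One optimal decomposition is:
Bags: B1 = {1, 9}  B2 = {5, 9}  B3 = {4, 5}  B4 = {2, 4}  B5 = {2, 7}  B6 = {7, 8}  B7 = {3, 8}  B8 = {3, 6}
Tree: B1–B2, B2–B3, B3–B4, B4–B5, B5–B6, B6–B7, B7–B8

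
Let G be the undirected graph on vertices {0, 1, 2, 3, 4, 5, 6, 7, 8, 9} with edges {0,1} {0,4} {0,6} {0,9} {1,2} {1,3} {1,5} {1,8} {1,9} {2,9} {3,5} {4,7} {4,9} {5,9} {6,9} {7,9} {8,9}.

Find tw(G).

A width-2 tree decomposition is:
Bags: B1 = {1, 2, 9}  B2 = {1, 5, 9}  B3 = {1, 3, 5}  B4 = {1, 8, 9}  B5 = {0, 1, 9}  B6 = {0, 6, 9}  B7 = {0, 4, 9}  B8 = {4, 7, 9}
Tree: B1–B2, B2–B3, B1–B4, B4–B5, B5–B6, B6–B7, B7–B8
Each bag holds 3 vertices, so the decomposition has width 2, which upper-bounds the treewidth. Conversely, {0, 1, 9} is a clique of size 3, and the vertices of any clique must share a bag in every tree decomposition; so some bag has ≥ 3 vertices and tw(G) ≥ 2. Hence tw(G) = 2 exactly.

2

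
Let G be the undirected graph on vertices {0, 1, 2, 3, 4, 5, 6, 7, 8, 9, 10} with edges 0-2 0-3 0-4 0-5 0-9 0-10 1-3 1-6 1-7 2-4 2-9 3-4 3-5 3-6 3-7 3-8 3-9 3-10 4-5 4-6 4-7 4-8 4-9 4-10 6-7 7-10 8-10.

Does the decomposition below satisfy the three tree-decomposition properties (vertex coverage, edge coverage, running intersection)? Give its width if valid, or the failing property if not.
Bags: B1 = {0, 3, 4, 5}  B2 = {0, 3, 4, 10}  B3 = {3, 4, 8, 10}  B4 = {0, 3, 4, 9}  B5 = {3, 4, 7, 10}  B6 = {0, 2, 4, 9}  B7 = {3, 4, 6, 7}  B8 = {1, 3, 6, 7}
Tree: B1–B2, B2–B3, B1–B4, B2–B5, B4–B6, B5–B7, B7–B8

Yes; width 3.

Checking the three conditions: (i) the bags cover all of {0, 1, 2, 3, 4, 5, 6, 7, 8, 9, 10}; (ii) for each edge, some bag contains both endpoints; (iii) the bags containing any fixed vertex form a subtree. All hold, so the decomposition is valid with width 4 − 1 = 3.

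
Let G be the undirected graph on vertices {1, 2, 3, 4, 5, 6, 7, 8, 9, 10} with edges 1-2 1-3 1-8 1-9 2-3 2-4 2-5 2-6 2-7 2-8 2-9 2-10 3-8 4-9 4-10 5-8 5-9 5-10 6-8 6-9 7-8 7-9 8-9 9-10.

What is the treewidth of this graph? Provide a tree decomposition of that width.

Treewidth 3.
One such decomposition:
Bags: B1 = {2, 7, 8, 9}  B2 = {2, 6, 8, 9}  B3 = {1, 2, 8, 9}  B4 = {2, 5, 8, 9}  B5 = {2, 5, 9, 10}  B6 = {1, 2, 3, 8}  B7 = {2, 4, 9, 10}
Tree: B1–B2, B1–B3, B1–B4, B4–B5, B3–B6, B5–B7

Every bag has size at most 4, so the width is 4 − 1 = 3 and tw(G) ≤ 3. For the lower bound, the 4 vertices {1, 2, 8, 9} are pairwise adjacent, and any tree decomposition puts a clique entirely inside one bag — forcing width ≥ 3. Combining the bounds, tw(G) = 3.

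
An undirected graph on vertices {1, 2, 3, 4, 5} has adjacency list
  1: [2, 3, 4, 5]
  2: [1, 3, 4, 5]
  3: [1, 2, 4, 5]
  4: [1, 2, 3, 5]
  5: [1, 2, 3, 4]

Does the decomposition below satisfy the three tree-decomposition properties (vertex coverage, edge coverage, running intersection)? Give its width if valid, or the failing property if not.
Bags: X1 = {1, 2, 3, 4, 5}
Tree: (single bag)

Yes; width 4.

Checking the three conditions: (i) the bags cover all of {1, 2, 3, 4, 5}; (ii) for each edge, some bag contains both endpoints; (iii) the bags containing any fixed vertex form a subtree. All hold, so the decomposition is valid with width 5 − 1 = 4.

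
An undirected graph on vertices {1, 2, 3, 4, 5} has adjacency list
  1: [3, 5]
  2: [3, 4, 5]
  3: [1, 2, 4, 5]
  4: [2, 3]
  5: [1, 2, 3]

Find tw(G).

2

A width-2 tree decomposition is:
Bags: B1 = {2, 3, 4}  B2 = {2, 3, 5}  B3 = {1, 3, 5}
Tree: B1–B2, B2–B3
Each bag holds 3 vertices, so the decomposition has width 2, which upper-bounds the treewidth. Conversely, {1, 3, 5} is a clique of size 3, and the vertices of any clique must share a bag in every tree decomposition; so some bag has ≥ 3 vertices and tw(G) ≥ 2. The upper and lower bounds meet at 2, so that is the treewidth.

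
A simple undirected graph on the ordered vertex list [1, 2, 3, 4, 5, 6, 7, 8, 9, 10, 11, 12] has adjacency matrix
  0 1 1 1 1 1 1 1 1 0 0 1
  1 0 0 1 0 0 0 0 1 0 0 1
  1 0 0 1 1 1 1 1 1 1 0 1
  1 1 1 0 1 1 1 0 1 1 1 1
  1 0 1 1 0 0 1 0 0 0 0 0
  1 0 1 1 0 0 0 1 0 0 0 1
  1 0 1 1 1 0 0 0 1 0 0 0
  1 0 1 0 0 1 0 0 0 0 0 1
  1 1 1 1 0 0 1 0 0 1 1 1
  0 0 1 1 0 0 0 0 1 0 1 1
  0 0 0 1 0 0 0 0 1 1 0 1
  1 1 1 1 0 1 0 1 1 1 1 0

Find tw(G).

A width-4 tree decomposition is:
Bags: B1 = {1, 3, 4, 9, 12}  B2 = {3, 4, 9, 10, 12}  B3 = {1, 3, 4, 7, 9}  B4 = {1, 3, 4, 5, 7}  B5 = {4, 9, 10, 11, 12}  B6 = {1, 2, 4, 9, 12}  B7 = {1, 3, 4, 6, 12}  B8 = {1, 3, 6, 8, 12}
Tree: B1–B2, B1–B3, B3–B4, B2–B5, B1–B6, B1–B7, B7–B8
Each bag holds 5 vertices, so the decomposition has width 4, which upper-bounds the treewidth. For the lower bound, the 5 vertices {1, 3, 6, 8, 12} are pairwise adjacent, and any tree decomposition puts a clique entirely inside one bag — forcing width ≥ 4. Combining the bounds, tw(G) = 4.

4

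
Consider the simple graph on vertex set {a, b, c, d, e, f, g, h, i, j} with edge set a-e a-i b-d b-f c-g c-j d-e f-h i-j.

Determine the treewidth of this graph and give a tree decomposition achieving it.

Treewidth 1.
One optimal decomposition is:
Bags: B1 = {f, h}  B2 = {b, f}  B3 = {b, d}  B4 = {d, e}  B5 = {a, e}  B6 = {a, i}  B7 = {i, j}  B8 = {c, j}  B9 = {c, g}
Tree: B1–B2, B2–B3, B3–B4, B4–B5, B5–B6, B6–B7, B7–B8, B8–B9

The largest bag has 2 vertices, giving width 1; this decomposition certifies tw(G) ≤ 1. Since G has at least one edge (e.g. h–f), it is not an edgeless graph, so tw(G) ≥ 1. Hence tw(G) = 1 exactly.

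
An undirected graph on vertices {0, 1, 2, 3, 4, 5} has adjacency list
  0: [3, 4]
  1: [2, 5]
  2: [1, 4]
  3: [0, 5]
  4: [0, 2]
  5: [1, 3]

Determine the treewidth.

A width-2 tree decomposition is:
Bags: B1 = {0, 3, 5}  B2 = {0, 1, 5}  B3 = {0, 1, 2}  B4 = {0, 2, 4}
Tree: B1–B2, B2–B3, B3–B4
The largest bag has 3 vertices, giving width 2; this decomposition certifies tw(G) ≤ 2. For the lower bound, G contains the cycle 0–3–5–1–2–4–0, so G is not a forest; only forests have treewidth ≤ 1, hence tw(G) ≥ 2. The upper and lower bounds meet at 2, so that is the treewidth.

2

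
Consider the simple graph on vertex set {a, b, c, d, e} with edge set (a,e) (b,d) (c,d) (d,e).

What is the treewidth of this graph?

1

A width-1 tree decomposition is:
Bags: B1 = {a, e}  B2 = {d, e}  B3 = {b, d}  B4 = {c, d}
Tree: B1–B2, B2–B3, B2–B4
Each bag holds 2 vertices, so the decomposition has width 1, which upper-bounds the treewidth. Any graph with an edge has treewidth ≥ 1, and G has the edge a–e. Hence tw(G) = 1 exactly.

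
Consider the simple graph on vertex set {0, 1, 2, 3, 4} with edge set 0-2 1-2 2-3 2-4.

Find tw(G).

1

A width-1 tree decomposition is:
Bags: B1 = {1, 2}  B2 = {0, 2}  B3 = {2, 4}  B4 = {2, 3}
Tree: B1–B2, B2–B3, B2–B4
Every bag has size at most 2, so the width is 2 − 1 = 1 and tw(G) ≤ 1. Any graph with an edge has treewidth ≥ 1, and G has the edge 1–2. Hence tw(G) = 1 exactly.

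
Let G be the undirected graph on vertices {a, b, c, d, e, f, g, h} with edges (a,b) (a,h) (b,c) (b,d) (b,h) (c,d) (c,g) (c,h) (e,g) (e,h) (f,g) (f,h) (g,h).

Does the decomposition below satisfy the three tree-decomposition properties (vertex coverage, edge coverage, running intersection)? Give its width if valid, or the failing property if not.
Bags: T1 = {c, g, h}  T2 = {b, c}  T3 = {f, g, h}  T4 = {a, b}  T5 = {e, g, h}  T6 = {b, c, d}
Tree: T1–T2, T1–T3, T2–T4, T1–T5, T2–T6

No — edge (h,b) lies in no bag.

A tree decomposition must satisfy three properties: every vertex lies in some bag; for every edge, both endpoints lie together in some bag; and for every vertex, the bags containing it form a connected subtree. Here edge (h,b) lies in no bag, so the decomposition is invalid.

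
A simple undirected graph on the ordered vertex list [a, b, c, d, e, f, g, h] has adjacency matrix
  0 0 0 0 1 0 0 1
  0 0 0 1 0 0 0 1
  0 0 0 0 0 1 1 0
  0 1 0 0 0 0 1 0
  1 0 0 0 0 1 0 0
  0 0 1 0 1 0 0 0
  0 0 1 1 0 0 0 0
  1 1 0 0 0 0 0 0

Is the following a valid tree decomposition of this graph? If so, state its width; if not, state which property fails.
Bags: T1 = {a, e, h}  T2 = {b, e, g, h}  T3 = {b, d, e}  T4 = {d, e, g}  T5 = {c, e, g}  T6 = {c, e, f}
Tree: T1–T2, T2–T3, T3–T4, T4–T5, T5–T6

No — bags containing vertex g are not connected in the tree.

A tree decomposition must satisfy three properties: every vertex lies in some bag; for every edge, both endpoints lie together in some bag; and for every vertex, the bags containing it form a connected subtree. Here bags containing vertex g are not connected in the tree, so the decomposition is invalid.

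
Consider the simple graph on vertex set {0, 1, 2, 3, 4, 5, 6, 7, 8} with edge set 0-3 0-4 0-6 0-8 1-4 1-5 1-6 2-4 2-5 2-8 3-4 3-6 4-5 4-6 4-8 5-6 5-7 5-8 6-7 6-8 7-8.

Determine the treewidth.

3

A width-3 tree decomposition is:
Bags: B1 = {4, 5, 6, 8}  B2 = {1, 4, 5, 6}  B3 = {0, 4, 6, 8}  B4 = {5, 6, 7, 8}  B5 = {0, 3, 4, 6}  B6 = {2, 4, 5, 8}
Tree: B1–B2, B1–B3, B1–B4, B3–B5, B1–B6
Every bag has size at most 4, so the width is 4 − 1 = 3 and tw(G) ≤ 3. Conversely, {2, 4, 5, 8} is a clique of size 4, and the vertices of any clique must share a bag in every tree decomposition; so some bag has ≥ 4 vertices and tw(G) ≥ 3. Combining the bounds, tw(G) = 3.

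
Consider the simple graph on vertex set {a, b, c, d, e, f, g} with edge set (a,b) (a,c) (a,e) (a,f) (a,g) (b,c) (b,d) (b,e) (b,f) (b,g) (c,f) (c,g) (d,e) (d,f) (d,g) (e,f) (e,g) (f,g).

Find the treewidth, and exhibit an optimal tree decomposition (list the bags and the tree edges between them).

Treewidth 4.
One such decomposition:
Bags: B1 = {a, b, e, f, g}  B2 = {b, d, e, f, g}  B3 = {a, b, c, f, g}
Tree: B1–B2, B1–B3

The largest bag has 5 vertices, giving width 4; this decomposition certifies tw(G) ≤ 4. On the other hand G contains the 5-clique {b, d, e, f, g}. A clique must lie in a single bag of any decomposition, so no decomposition can have width below 4. Combining the bounds, tw(G) = 4.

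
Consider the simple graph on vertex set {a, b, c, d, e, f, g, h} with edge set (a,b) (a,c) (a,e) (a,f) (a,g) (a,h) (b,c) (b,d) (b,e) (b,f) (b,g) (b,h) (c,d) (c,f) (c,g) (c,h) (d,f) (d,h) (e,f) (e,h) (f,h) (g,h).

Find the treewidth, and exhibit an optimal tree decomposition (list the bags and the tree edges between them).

The largest bag has 5 vertices, giving width 4; this decomposition certifies tw(G) ≤ 4. On the other hand G contains the 5-clique {a, b, c, g, h}. A clique must lie in a single bag of any decomposition, so no decomposition can have width below 4. Hence tw(G) = 4 exactly.

Treewidth 4.
Bags: B1 = {a, b, c, f, h}  B2 = {a, b, e, f, h}  B3 = {a, b, c, g, h}  B4 = {b, c, d, f, h}
Tree: B1–B2, B1–B3, B1–B4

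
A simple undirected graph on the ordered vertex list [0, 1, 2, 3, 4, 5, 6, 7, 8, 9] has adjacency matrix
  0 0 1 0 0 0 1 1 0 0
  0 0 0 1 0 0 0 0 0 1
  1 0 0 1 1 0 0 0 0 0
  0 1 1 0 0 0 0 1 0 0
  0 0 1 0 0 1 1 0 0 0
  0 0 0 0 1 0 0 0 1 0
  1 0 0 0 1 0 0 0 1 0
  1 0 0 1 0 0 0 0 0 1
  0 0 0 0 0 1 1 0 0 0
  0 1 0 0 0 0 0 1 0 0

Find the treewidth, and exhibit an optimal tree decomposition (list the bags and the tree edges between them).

Treewidth 2.
One such decomposition:
Bags: B1 = {5, 6, 8}  B2 = {4, 5, 6}  B3 = {0, 4, 6}  B4 = {0, 2, 4}  B5 = {0, 2, 7}  B6 = {2, 3, 7}  B7 = {3, 7, 9}  B8 = {1, 3, 9}
Tree: B1–B2, B2–B3, B3–B4, B4–B5, B5–B6, B6–B7, B7–B8

Every bag has size at most 3, so the width is 3 − 1 = 2 and tw(G) ≤ 2. For the lower bound, G contains the cycle 8–5–4–6–8, so G is not a forest; only forests have treewidth ≤ 1, hence tw(G) ≥ 2. Combining the bounds, tw(G) = 2.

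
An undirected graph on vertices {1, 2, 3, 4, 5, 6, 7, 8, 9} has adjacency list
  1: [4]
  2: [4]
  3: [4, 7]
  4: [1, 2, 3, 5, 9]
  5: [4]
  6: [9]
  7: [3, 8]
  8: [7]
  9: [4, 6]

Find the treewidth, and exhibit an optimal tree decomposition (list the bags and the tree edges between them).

Each bag holds 2 vertices, so the decomposition has width 1, which upper-bounds the treewidth. Since G has at least one edge (e.g. 3–4), it is not an edgeless graph, so tw(G) ≥ 1. Therefore the treewidth is 1.

Treewidth 1.
Bags: B1 = {3, 4}  B2 = {1, 4}  B3 = {3, 7}  B4 = {4, 9}  B5 = {6, 9}  B6 = {4, 5}  B7 = {7, 8}  B8 = {2, 4}
Tree: B1–B2, B1–B3, B2–B4, B4–B5, B4–B6, B3–B7, B1–B8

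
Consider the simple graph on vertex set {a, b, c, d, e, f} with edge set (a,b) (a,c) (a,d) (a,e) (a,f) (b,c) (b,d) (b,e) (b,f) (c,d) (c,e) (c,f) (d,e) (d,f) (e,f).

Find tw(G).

5

A width-5 tree decomposition is:
Bags: B1 = {a, b, c, d, e, f}
Tree: (single bag)
A single bag containing all 6 vertices is trivially a valid decomposition of width 5. Conversely, {a, b, c, d, e, f} is a clique of size 6, and the vertices of any clique must share a bag in every tree decomposition; so some bag has ≥ 6 vertices and tw(G) ≥ 5. Therefore the treewidth is 5.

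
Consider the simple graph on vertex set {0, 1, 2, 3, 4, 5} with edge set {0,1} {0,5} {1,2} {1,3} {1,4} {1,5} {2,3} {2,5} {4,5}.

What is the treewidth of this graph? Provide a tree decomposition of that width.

The largest bag has 3 vertices, giving width 2; this decomposition certifies tw(G) ≤ 2. For the lower bound, the 3 vertices {1, 2, 3} are pairwise adjacent, and any tree decomposition puts a clique entirely inside one bag — forcing width ≥ 2. Therefore the treewidth is 2.

Treewidth 2.
One such decomposition:
Bags: B1 = {1, 2, 5}  B2 = {1, 4, 5}  B3 = {0, 1, 5}  B4 = {1, 2, 3}
Tree: B1–B2, B2–B3, B1–B4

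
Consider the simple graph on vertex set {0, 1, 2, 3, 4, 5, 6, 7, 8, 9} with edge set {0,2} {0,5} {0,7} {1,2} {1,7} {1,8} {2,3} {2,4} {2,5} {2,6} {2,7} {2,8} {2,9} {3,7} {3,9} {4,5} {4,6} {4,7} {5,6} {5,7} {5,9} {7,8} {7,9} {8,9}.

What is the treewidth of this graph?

A width-3 tree decomposition is:
Bags: B1 = {2, 5, 7, 9}  B2 = {2, 3, 7, 9}  B3 = {0, 2, 5, 7}  B4 = {2, 7, 8, 9}  B5 = {2, 4, 5, 7}  B6 = {2, 4, 5, 6}  B7 = {1, 2, 7, 8}
Tree: B1–B2, B1–B3, B2–B4, B3–B5, B5–B6, B4–B7
Every bag has size at most 4, so the width is 4 − 1 = 3 and tw(G) ≤ 3. For the lower bound, the 4 vertices {2, 4, 5, 6} are pairwise adjacent, and any tree decomposition puts a clique entirely inside one bag — forcing width ≥ 3. The upper and lower bounds meet at 3, so that is the treewidth.

3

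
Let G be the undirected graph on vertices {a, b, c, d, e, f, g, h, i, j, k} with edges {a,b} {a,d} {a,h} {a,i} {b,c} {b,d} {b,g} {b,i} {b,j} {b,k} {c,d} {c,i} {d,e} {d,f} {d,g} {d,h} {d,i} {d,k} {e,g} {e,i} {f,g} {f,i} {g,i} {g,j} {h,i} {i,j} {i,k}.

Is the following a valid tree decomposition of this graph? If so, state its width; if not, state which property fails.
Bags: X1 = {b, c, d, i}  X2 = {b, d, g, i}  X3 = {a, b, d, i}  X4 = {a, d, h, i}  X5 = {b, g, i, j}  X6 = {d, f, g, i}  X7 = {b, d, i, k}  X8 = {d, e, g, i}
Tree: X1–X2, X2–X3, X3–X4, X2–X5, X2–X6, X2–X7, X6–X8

Yes; width 3.

Vertex coverage: the bags together contain {a, b, c, d, e, f, g, h, i, j, k}, the full vertex set. Edge coverage: each edge of G has both endpoints in at least one bag. Running intersection: for every vertex, the bags containing it form a connected subtree. All three properties hold, so this is a valid tree decomposition of width max|bag| − 1 = 3, and hence tw(G) ≤ 3.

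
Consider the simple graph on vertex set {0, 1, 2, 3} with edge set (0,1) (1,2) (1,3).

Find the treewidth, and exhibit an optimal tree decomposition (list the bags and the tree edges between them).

Treewidth 1.
One optimal decomposition is:
Bags: B1 = {1, 2}  B2 = {0, 1}  B3 = {1, 3}
Tree: B1–B2, B1–B3

Every bag has size at most 2, so the width is 2 − 1 = 1 and tw(G) ≤ 1. Since G has at least one edge (e.g. 1–2), it is not an edgeless graph, so tw(G) ≥ 1. Combining the bounds, tw(G) = 1.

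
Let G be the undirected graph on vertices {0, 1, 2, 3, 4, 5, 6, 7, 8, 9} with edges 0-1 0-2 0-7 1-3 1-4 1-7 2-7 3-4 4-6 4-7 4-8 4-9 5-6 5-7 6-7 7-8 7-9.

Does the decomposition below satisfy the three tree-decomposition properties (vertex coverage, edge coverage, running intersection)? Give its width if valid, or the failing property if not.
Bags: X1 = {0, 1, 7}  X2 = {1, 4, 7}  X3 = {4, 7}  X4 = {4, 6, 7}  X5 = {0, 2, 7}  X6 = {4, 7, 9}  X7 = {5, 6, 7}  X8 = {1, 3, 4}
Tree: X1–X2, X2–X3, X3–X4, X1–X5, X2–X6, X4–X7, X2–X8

No — vertex 8 appears in no bag.

A tree decomposition must satisfy three properties: every vertex lies in some bag; for every edge, both endpoints lie together in some bag; and for every vertex, the bags containing it form a connected subtree. Here vertex 8 appears in no bag, so the decomposition is invalid.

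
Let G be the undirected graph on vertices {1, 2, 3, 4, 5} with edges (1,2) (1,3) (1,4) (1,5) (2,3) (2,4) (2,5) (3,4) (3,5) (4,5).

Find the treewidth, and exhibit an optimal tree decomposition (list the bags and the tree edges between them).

A single bag containing all 5 vertices is trivially a valid decomposition of width 4. For the lower bound, the 5 vertices {1, 2, 3, 4, 5} are pairwise adjacent, and any tree decomposition puts a clique entirely inside one bag — forcing width ≥ 4. The upper and lower bounds meet at 4, so that is the treewidth.

Treewidth 4.
One such decomposition:
Bags: B1 = {1, 2, 3, 4, 5}
Tree: (single bag)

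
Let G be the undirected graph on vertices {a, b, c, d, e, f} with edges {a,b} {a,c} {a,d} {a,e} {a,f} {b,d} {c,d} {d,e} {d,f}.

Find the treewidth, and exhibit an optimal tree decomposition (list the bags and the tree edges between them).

Treewidth 2.
One optimal decomposition is:
Bags: B1 = {a, d, e}  B2 = {a, c, d}  B3 = {a, b, d}  B4 = {a, d, f}
Tree: B1–B2, B1–B3, B2–B4

Each bag holds 3 vertices, so the decomposition has width 2, which upper-bounds the treewidth. For the lower bound, the 3 vertices {a, d, e} are pairwise adjacent, and any tree decomposition puts a clique entirely inside one bag — forcing width ≥ 2. The upper and lower bounds meet at 2, so that is the treewidth.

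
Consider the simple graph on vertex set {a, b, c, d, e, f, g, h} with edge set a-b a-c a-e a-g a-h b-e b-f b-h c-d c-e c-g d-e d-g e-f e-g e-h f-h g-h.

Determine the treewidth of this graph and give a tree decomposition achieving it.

Treewidth 3.
Bags: B1 = {b, e, f, h}  B2 = {a, b, e, h}  B3 = {a, e, g, h}  B4 = {a, c, e, g}  B5 = {c, d, e, g}
Tree: B1–B2, B2–B3, B3–B4, B4–B5

Each bag holds 4 vertices, so the decomposition has width 3, which upper-bounds the treewidth. For the lower bound, the 4 vertices {a, e, g, h} are pairwise adjacent, and any tree decomposition puts a clique entirely inside one bag — forcing width ≥ 3. The upper and lower bounds meet at 3, so that is the treewidth.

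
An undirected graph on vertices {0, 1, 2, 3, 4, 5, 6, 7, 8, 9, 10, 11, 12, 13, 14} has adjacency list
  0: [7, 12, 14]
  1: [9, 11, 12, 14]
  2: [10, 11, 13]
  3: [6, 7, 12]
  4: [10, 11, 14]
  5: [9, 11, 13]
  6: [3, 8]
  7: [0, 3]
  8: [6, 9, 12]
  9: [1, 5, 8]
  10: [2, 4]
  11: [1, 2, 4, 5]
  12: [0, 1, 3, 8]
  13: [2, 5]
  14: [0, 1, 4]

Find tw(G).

A width-3 tree decomposition is:
Bags: B1 = {2, 4, 10, 13}  B2 = {2, 4, 11, 13}  B3 = {4, 5, 11, 13}  B4 = {4, 5, 11, 14}  B5 = {1, 5, 11, 14}  B6 = {1, 5, 9, 14}  B7 = {0, 1, 9, 14}  B8 = {0, 1, 9, 12}  B9 = {0, 8, 9, 12}  B10 = {0, 7, 8, 12}  B11 = {3, 7, 8, 12}  B12 = {3, 6, 7, 8}
Tree: B1–B2, B2–B3, B3–B4, B4–B5, B5–B6, B6–B7, B7–B8, B8–B9, B9–B10, B10–B11, B11–B12
The largest bag has 4 vertices, giving width 3; this decomposition certifies tw(G) ≤ 3. For the lower bound: the 4 vertex sets {2,10,13}, {4}, {11}, {1,5,9,14} are disjoint, each induces a connected subgraph, and every pair is joined by at least one edge of G. Contracting each set to a single vertex therefore yields K_{4} as a minor, and since treewidth is minor-monotone, tw(G) ≥ tw(K_{4}) = 3. Combining the bounds, tw(G) = 3.

3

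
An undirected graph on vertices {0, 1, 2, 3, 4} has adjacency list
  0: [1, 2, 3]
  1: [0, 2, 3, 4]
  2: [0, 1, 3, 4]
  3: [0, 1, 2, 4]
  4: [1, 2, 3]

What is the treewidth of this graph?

3

A width-3 tree decomposition is:
Bags: B1 = {1, 2, 3, 4}  B2 = {0, 1, 2, 3}
Tree: B1–B2
The largest bag has 4 vertices, giving width 3; this decomposition certifies tw(G) ≤ 3. On the other hand G contains the 4-clique {0, 1, 2, 3}. A clique must lie in a single bag of any decomposition, so no decomposition can have width below 3. Hence tw(G) = 3 exactly.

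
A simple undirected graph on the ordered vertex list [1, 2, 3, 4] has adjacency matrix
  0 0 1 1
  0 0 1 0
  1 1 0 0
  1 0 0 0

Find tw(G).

1

A width-1 tree decomposition is:
Bags: B1 = {2, 3}  B2 = {1, 3}  B3 = {1, 4}
Tree: B1–B2, B2–B3
Every bag has size at most 2, so the width is 2 − 1 = 1 and tw(G) ≤ 1. Since G has at least one edge (e.g. 2–3), it is not an edgeless graph, so tw(G) ≥ 1. Combining the bounds, tw(G) = 1.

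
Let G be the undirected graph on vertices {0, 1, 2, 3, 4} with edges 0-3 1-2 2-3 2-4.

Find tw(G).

1

A width-1 tree decomposition is:
Bags: B1 = {2, 3}  B2 = {0, 3}  B3 = {1, 2}  B4 = {2, 4}
Tree: B1–B2, B1–B3, B1–B4
Every bag has size at most 2, so the width is 2 − 1 = 1 and tw(G) ≤ 1. G has an edge, so its treewidth is at least 1. The upper and lower bounds meet at 1, so that is the treewidth.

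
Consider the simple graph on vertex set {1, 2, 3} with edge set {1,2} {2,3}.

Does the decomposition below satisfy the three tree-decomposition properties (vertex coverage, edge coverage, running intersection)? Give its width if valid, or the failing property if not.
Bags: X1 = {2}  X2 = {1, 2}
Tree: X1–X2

A tree decomposition must satisfy three properties: every vertex lies in some bag; for every edge, both endpoints lie together in some bag; and for every vertex, the bags containing it form a connected subtree. Here vertex 3 appears in no bag, so the decomposition is invalid.

No — vertex 3 appears in no bag.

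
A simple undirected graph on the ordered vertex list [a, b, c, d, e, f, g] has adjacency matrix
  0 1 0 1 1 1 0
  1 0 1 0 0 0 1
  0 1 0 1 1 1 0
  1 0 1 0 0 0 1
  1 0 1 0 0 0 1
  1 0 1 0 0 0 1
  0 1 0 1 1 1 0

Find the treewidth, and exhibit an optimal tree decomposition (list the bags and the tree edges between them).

Treewidth 3.
One optimal decomposition is:
Bags: B1 = {a, c, d, g}  B2 = {a, c, e, g}  B3 = {a, c, f, g}  B4 = {a, b, c, g}
Tree: B1–B2, B2–B3, B3–B4

Each bag holds 4 vertices, so the decomposition has width 3, which upper-bounds the treewidth. For the lower bound: the 4 vertex sets {c,d}, {e,g}, {a}, {f} are disjoint, each induces a connected subgraph, and every pair is joined by at least one edge of G. Contracting each set to a single vertex therefore yields K_{4} as a minor, and since treewidth is minor-monotone, tw(G) ≥ tw(K_{4}) = 3. The upper and lower bounds meet at 3, so that is the treewidth.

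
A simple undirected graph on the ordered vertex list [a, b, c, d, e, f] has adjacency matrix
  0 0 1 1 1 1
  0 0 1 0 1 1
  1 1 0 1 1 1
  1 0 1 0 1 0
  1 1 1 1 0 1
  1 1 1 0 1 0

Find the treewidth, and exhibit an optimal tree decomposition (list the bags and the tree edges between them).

Treewidth 3.
Bags: B1 = {a, c, d, e}  B2 = {a, c, e, f}  B3 = {b, c, e, f}
Tree: B1–B2, B2–B3

Every bag has size at most 4, so the width is 4 − 1 = 3 and tw(G) ≤ 3. Conversely, {a, c, d, e} is a clique of size 4, and the vertices of any clique must share a bag in every tree decomposition; so some bag has ≥ 4 vertices and tw(G) ≥ 3. Combining the bounds, tw(G) = 3.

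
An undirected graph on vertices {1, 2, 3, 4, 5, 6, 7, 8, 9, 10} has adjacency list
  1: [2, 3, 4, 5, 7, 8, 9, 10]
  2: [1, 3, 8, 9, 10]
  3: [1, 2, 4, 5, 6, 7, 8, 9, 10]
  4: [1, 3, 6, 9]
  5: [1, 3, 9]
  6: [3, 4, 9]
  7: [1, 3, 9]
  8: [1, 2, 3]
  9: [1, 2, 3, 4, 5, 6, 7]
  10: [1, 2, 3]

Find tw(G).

3

A width-3 tree decomposition is:
Bags: B1 = {1, 2, 3, 10}  B2 = {1, 2, 3, 8}  B3 = {1, 2, 3, 9}  B4 = {1, 3, 5, 9}  B5 = {1, 3, 4, 9}  B6 = {1, 3, 7, 9}  B7 = {3, 4, 6, 9}
Tree: B1–B2, B1–B3, B3–B4, B4–B5, B3–B6, B5–B7
Each bag holds 4 vertices, so the decomposition has width 3, which upper-bounds the treewidth. For the lower bound, the 4 vertices {1, 2, 3, 8} are pairwise adjacent, and any tree decomposition puts a clique entirely inside one bag — forcing width ≥ 3. Hence tw(G) = 3 exactly.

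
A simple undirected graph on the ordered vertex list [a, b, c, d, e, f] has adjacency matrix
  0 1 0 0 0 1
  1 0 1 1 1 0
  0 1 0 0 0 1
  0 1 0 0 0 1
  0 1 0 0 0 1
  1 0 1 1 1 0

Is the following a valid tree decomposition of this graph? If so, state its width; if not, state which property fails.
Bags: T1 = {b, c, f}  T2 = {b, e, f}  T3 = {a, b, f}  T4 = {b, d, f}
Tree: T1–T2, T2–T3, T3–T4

Yes; width 2.

Every vertex of G appears in some bag (union = {a, b, c, d, e, f}); every edge is covered by a bag; and for each vertex v the set of bags containing v is connected in the bag tree. The decomposition is therefore valid. The largest bag has 3 vertices, so the width is 2.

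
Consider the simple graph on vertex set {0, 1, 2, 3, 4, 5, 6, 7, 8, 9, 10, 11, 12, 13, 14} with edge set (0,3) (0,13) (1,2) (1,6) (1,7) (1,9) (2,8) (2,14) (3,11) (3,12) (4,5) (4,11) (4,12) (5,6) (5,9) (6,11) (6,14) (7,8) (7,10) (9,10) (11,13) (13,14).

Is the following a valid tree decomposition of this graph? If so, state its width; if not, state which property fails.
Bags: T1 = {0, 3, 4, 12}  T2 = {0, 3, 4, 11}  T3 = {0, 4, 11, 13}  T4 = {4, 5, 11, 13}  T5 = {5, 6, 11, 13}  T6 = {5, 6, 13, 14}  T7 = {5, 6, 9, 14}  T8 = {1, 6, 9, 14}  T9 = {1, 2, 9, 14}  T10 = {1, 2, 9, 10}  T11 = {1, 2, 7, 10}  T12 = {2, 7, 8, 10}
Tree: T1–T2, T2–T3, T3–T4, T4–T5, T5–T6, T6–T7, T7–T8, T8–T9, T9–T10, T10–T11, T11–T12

Every vertex of G appears in some bag (union = {0, 1, 2, 3, 4, 5, 6, 7, 8, 9, 10, 11, 12, 13, 14}); every edge is covered by a bag; and for each vertex v the set of bags containing v is connected in the bag tree. The decomposition is therefore valid. The largest bag has 4 vertices, so the width is 3.

Yes; width 3.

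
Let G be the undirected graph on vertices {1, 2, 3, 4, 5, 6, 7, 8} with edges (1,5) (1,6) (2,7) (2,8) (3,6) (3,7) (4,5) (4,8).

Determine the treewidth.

A width-2 tree decomposition is:
Bags: B1 = {1, 3, 6}  B2 = {1, 3, 7}  B3 = {1, 2, 7}  B4 = {1, 2, 8}  B5 = {1, 4, 8}  B6 = {1, 4, 5}
Tree: B1–B2, B2–B3, B3–B4, B4–B5, B5–B6
The largest bag has 3 vertices, giving width 2; this decomposition certifies tw(G) ≤ 2. The edges 1–6–3–7–2–8–4–5–1 form a cycle, so G is not a tree and its treewidth is at least 2. Combining the bounds, tw(G) = 2.

2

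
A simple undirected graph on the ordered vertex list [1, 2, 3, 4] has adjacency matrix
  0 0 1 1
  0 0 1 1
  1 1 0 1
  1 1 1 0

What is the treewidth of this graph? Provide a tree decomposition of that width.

Each bag holds 3 vertices, so the decomposition has width 2, which upper-bounds the treewidth. For the lower bound, the 3 vertices {1, 3, 4} are pairwise adjacent, and any tree decomposition puts a clique entirely inside one bag — forcing width ≥ 2. Therefore the treewidth is 2.

Treewidth 2.
One such decomposition:
Bags: B1 = {1, 3, 4}  B2 = {2, 3, 4}
Tree: B1–B2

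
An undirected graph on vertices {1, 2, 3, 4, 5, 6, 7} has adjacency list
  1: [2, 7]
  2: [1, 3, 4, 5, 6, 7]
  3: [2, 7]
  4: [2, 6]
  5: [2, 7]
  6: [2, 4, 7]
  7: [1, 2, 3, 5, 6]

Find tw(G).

2

A width-2 tree decomposition is:
Bags: B1 = {2, 5, 7}  B2 = {2, 6, 7}  B3 = {2, 4, 6}  B4 = {2, 3, 7}  B5 = {1, 2, 7}
Tree: B1–B2, B2–B3, B1–B4, B1–B5
The largest bag has 3 vertices, giving width 2; this decomposition certifies tw(G) ≤ 2. Conversely, {2, 4, 6} is a clique of size 3, and the vertices of any clique must share a bag in every tree decomposition; so some bag has ≥ 3 vertices and tw(G) ≥ 2. The upper and lower bounds meet at 2, so that is the treewidth.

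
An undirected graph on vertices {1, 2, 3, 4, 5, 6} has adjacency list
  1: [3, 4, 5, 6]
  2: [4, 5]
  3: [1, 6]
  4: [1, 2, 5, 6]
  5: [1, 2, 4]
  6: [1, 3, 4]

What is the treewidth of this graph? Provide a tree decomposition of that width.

Treewidth 2.
Bags: B1 = {1, 4, 5}  B2 = {2, 4, 5}  B3 = {1, 4, 6}  B4 = {1, 3, 6}
Tree: B1–B2, B1–B3, B3–B4

Every bag has size at most 3, so the width is 3 − 1 = 2 and tw(G) ≤ 2. For the lower bound, the 3 vertices {1, 3, 6} are pairwise adjacent, and any tree decomposition puts a clique entirely inside one bag — forcing width ≥ 2. Hence tw(G) = 2 exactly.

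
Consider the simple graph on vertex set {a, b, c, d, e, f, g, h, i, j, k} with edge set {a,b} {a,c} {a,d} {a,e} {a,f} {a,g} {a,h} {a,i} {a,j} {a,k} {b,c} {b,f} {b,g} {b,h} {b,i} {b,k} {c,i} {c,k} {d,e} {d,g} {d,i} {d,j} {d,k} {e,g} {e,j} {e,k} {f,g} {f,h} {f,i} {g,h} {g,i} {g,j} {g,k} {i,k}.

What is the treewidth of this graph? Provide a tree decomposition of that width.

Each bag holds 5 vertices, so the decomposition has width 4, which upper-bounds the treewidth. Conversely, {a, d, e, g, j} is a clique of size 5, and the vertices of any clique must share a bag in every tree decomposition; so some bag has ≥ 5 vertices and tw(G) ≥ 4. Hence tw(G) = 4 exactly.

Treewidth 4.
One such decomposition:
Bags: B1 = {a, b, g, i, k}  B2 = {a, b, f, g, i}  B3 = {a, b, f, g, h}  B4 = {a, d, g, i, k}  B5 = {a, d, e, g, k}  B6 = {a, b, c, i, k}  B7 = {a, d, e, g, j}
Tree: B1–B2, B2–B3, B1–B4, B4–B5, B1–B6, B5–B7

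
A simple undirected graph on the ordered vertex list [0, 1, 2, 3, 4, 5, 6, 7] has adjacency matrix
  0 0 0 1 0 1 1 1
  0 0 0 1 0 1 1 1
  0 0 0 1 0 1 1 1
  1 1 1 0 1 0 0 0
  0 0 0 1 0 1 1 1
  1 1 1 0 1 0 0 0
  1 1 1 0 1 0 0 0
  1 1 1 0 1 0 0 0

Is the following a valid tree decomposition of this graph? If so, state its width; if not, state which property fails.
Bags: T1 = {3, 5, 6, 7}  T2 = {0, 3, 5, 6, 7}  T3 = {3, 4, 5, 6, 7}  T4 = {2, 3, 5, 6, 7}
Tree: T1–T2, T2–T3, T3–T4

A tree decomposition must satisfy three properties: every vertex lies in some bag; for every edge, both endpoints lie together in some bag; and for every vertex, the bags containing it form a connected subtree. Here vertex 1 appears in no bag, so the decomposition is invalid.

No — vertex 1 appears in no bag.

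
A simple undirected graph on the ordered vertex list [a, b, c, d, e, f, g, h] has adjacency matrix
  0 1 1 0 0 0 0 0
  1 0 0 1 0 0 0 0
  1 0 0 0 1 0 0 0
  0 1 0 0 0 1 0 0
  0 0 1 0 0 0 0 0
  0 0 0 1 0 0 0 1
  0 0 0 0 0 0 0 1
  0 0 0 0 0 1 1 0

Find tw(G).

1

A width-1 tree decomposition is:
Bags: B1 = {c, e}  B2 = {a, c}  B3 = {a, b}  B4 = {b, d}  B5 = {d, f}  B6 = {f, h}  B7 = {g, h}
Tree: B1–B2, B2–B3, B3–B4, B4–B5, B5–B6, B6–B7
Every bag has size at most 2, so the width is 2 − 1 = 1 and tw(G) ≤ 1. Any graph with an edge has treewidth ≥ 1, and G has the edge e–c. Therefore the treewidth is 1.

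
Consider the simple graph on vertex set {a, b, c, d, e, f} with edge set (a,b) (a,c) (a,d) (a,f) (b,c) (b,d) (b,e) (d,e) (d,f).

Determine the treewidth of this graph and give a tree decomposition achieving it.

Treewidth 2.
Bags: B1 = {b, d, e}  B2 = {a, b, d}  B3 = {a, d, f}  B4 = {a, b, c}
Tree: B1–B2, B2–B3, B2–B4

The largest bag has 3 vertices, giving width 2; this decomposition certifies tw(G) ≤ 2. For the lower bound, the 3 vertices {b, d, e} are pairwise adjacent, and any tree decomposition puts a clique entirely inside one bag — forcing width ≥ 2. Hence tw(G) = 2 exactly.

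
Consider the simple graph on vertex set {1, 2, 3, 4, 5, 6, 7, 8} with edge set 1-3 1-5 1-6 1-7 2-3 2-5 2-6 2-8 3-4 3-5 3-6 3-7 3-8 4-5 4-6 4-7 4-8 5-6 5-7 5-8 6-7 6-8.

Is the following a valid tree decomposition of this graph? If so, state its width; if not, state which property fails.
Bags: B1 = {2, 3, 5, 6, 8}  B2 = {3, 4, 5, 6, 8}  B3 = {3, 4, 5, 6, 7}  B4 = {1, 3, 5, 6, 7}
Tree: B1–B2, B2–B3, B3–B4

Yes; width 4.

Checking the three conditions: (i) the bags cover all of {1, 2, 3, 4, 5, 6, 7, 8}; (ii) for each edge, some bag contains both endpoints; (iii) the bags containing any fixed vertex form a subtree. All hold, so the decomposition is valid with width 5 − 1 = 4.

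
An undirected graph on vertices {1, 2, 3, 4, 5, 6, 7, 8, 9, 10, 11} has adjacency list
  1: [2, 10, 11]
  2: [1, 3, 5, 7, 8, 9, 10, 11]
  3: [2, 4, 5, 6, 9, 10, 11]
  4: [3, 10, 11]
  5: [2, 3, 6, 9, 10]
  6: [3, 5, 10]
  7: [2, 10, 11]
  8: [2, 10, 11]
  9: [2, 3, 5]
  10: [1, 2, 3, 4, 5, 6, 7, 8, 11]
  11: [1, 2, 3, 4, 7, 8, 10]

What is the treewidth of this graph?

A width-3 tree decomposition is:
Bags: B1 = {2, 3, 5, 10}  B2 = {3, 5, 6, 10}  B3 = {2, 3, 10, 11}  B4 = {2, 8, 10, 11}  B5 = {2, 3, 5, 9}  B6 = {2, 7, 10, 11}  B7 = {3, 4, 10, 11}  B8 = {1, 2, 10, 11}
Tree: B1–B2, B1–B3, B3–B4, B1–B5, B3–B6, B3–B7, B6–B8
Each bag holds 4 vertices, so the decomposition has width 3, which upper-bounds the treewidth. For the lower bound, the 4 vertices {2, 3, 5, 9} are pairwise adjacent, and any tree decomposition puts a clique entirely inside one bag — forcing width ≥ 3. The upper and lower bounds meet at 3, so that is the treewidth.

3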